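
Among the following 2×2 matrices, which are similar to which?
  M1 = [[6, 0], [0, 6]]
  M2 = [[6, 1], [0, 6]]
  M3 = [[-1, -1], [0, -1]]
3 classes: {M1}, {M2}, {M3}

Characteristic polynomials: χ_{M1} = (x - 6)^2, χ_{M2} = (x - 6)^2, χ_{M3} = (x + 1)^2.

{M1}: invariant factors x - 6, x - 6.

{M2}: invariant factors (x - 6)^2.

{M3}: invariant factors (x + 1)^2.

Matrices are similar if and only if their invariant-factor lists agree; the partition into similarity classes is {M1}, {M2}, {M3}.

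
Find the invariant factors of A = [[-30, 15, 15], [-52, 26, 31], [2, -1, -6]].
x(x + 5)^2

The Jordan structure of A has elementary divisors (x + 5)^2, x. Arranging the block sizes at each eigenvalue in decreasing order and taking row products gives the invariant factors.

Invariant factors (smallest first, each dividing the next): x(x + 5)^2.

Check: the last factor x(x + 5)^2 is the minimal polynomial, and the product x(x + 5)^2 is the characteristic polynomial.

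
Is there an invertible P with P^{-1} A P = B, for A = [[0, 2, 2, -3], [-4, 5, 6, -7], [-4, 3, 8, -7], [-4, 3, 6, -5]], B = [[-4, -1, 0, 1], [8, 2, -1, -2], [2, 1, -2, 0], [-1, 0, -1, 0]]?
No.

trace(A) = 8 but trace(B) = -4. The trace is a similarity invariant, so A and B are not similar.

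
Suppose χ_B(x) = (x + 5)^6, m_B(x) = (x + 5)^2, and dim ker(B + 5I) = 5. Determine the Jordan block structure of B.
Jordan blocks: (-5, 2), (-5, 1), (-5, 1), (-5, 1), (-5, 1)

λ = -5: algebraic multiplicity 6 (exponent in χ_B), largest block size 2 (exponent in m_B), 5 blocks (geometric multiplicity). These force block sizes [2, 1, 1, 1, 1].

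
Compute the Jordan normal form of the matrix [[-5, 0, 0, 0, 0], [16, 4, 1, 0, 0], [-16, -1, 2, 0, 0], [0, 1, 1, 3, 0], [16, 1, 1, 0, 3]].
The characteristic polynomial is det(xI - A) = (x - 3)^4(x + 5), so the eigenvalues are -5 (algebraic multiplicity 1), 3 (algebraic multiplicity 4).

For λ = -5: algebraic multiplicity 1 gives one 1×1 block.

For λ = 3: rank(A - 3I) = 2, rank((A - 3I)^2) = 1. The eigenspace has dimension 5 - 2 = 3, so there are 3 Jordan blocks; the rank sequence gives block sizes [2, 1, 1].

Assembling the blocks gives the Jordan form J above.

J = [[-5, 0, 0, 0, 0], [0, 3, 1, 0, 0], [0, 0, 3, 0, 0], [0, 0, 0, 3, 0], [0, 0, 0, 0, 3]]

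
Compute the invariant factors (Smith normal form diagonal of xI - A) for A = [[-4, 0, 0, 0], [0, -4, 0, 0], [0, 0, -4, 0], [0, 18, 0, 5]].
x + 4, x + 4, (x - 5)(x + 4)

The Jordan structure of A has elementary divisors (x + 4), (x + 4), (x + 4), (x - 5). Arranging the block sizes at each eigenvalue in decreasing order and taking row products gives the invariant factors.

Invariant factors (smallest first, each dividing the next): x + 4, x + 4, (x - 5)(x + 4).

Check: the last factor (x - 5)(x + 4) is the minimal polynomial, and the product (x - 5)(x + 4)^3 is the characteristic polynomial.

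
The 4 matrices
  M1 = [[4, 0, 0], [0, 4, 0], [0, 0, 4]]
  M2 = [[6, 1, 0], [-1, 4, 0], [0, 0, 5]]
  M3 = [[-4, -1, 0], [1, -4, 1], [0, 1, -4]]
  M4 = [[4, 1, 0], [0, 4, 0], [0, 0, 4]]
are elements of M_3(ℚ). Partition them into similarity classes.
Characteristic polynomials: χ_{M1} = (x - 4)^3, χ_{M2} = (x - 5)^3, χ_{M3} = (x + 4)^3, χ_{M4} = (x - 4)^3.

{M1}: invariant factors x - 4, x - 4, x - 4.

{M2}: invariant factors x - 5, (x - 5)^2.

{M3}: invariant factors (x + 4)^3.

{M4}: invariant factors x - 4, (x - 4)^2.

Matrices are similar if and only if their invariant-factor lists agree; the partition into similarity classes is {M1}, {M2}, {M3}, {M4}.

4 classes: {M1}, {M2}, {M3}, {M4}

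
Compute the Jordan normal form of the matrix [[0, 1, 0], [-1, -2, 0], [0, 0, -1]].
J = [[-1, 1, 0], [0, -1, 0], [0, 0, -1]]

The characteristic polynomial is det(xI - A) = (x + 1)^3, so the eigenvalues are -1 (algebraic multiplicity 3).

For λ = -1: rank(A + I) = 1, rank((A + I)^2) = 0. The eigenspace has dimension 3 - 1 = 2, so there are 2 Jordan blocks; the rank sequence gives block sizes [2, 1].

Assembling the blocks gives the Jordan form J above.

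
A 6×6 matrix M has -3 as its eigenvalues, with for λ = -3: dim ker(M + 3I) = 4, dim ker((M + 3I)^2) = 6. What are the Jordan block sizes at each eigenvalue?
Jordan blocks: (-3, 2), (-3, 2), (-3, 1), (-3, 1)

λ = -3: successive nullity increments [4, 2] count blocks of size ≥ k; block sizes are [2, 2, 1, 1].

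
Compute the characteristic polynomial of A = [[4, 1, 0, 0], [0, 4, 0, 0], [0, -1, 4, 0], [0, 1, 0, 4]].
xI - A = [[x - 4, -1, 0, 0], [0, x - 4, 0, 0], [0, 1, x - 4, 0], [0, -1, 0, x - 4]].

Expanding det(xI - A) along the first row:
det(xI - A) = + (x - 4)·det([[x - 4, 0, 0], [1, x - 4, 0], [-1, 0, x - 4]]) - (-1)·det([[0, 0, 0], [0, x - 4, 0], [0, 0, x - 4]]) + (0)·det([[0, x - 4, 0], [0, 1, 0], [0, -1, x - 4]]) - (0)·det([[0, x - 4, 0], [0, 1, x - 4], [0, -1, 0]]).

Evaluating gives χ_A(x) = x^4 - 16x^3 + 96x^2 - 256x + 256 = (x - 4)^4.

χ_A(x) = (x - 4)^4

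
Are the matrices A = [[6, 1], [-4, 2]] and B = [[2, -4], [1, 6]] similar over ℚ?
Two matrices over a field are similar if and only if they have the same invariant factors.

Both A and B have characteristic polynomial (x - 4)^2 and minimal polynomial (x - 4)^2. Computing further, both have invariant factors (x - 4)^2. Hence A and B are similar.

Yes.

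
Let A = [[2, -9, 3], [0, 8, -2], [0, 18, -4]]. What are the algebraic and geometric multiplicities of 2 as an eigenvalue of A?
algebraic multiplicity 3, geometric multiplicity 2

The characteristic polynomial is (x - 2)^3, so the factor x - 2 appears with exponent 3: the algebraic multiplicity is 3.

rank(A - 2I) = 1, so the eigenspace has dimension 3 - 1 = 2: the geometric multiplicity is 2.

Since 2 < 3, A is not diagonalizable.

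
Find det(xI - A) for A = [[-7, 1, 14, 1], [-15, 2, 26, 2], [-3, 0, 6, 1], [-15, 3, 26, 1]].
xI - A = [[x + 7, -1, -14, -1], [15, x - 2, -26, -2], [3, 0, x - 6, -1], [15, -3, -26, x - 1]].

Expanding det(xI - A) along the first row:
det(xI - A) = + (x + 7)·det([[x - 2, -26, -2], [0, x - 6, -1], [-3, -26, x - 1]]) - (-1)·det([[15, -26, -2], [3, x - 6, -1], [15, -26, x - 1]]) + (-14)·det([[15, x - 2, -2], [3, 0, -1], [15, -3, x - 1]]) - (-1)·det([[15, x - 2, -26], [3, 0, x - 6], [15, -3, -26]]).

Evaluating gives χ_A(x) = x^4 - 2x^3 - 3x^2 + 4x + 4 = (x - 2)^2(x + 1)^2.

χ_A(x) = (x - 2)^2(x + 1)^2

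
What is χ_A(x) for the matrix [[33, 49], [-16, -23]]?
χ_A(x) = (x - 5)^2

xI - A = [[x - 33, -49], [16, x + 23]].

Expanding det(xI - A) along the first row:
det(xI - A) = + (x - 33)·det([[x + 23]]) - (-49)·det([[16]]).

Evaluating gives χ_A(x) = x^2 - 10x + 25 = (x - 5)^2.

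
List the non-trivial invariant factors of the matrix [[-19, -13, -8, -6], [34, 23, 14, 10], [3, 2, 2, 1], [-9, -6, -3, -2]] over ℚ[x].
The Jordan structure of A has elementary divisors (x - 1)^3, (x - 1). Arranging the block sizes at each eigenvalue in decreasing order and taking row products gives the invariant factors.

Invariant factors (smallest first, each dividing the next): x - 1, (x - 1)^3.

Check: the last factor (x - 1)^3 is the minimal polynomial, and the product (x - 1)^4 is the characteristic polynomial.

x - 1, (x - 1)^3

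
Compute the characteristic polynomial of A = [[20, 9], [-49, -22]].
xI - A = [[x - 20, -9], [49, x + 22]].

Expanding det(xI - A) along the first row:
det(xI - A) = + (x - 20)·det([[x + 22]]) - (-9)·det([[49]]).

Evaluating gives χ_A(x) = x^2 + 2x + 1 = (x + 1)^2.

χ_A(x) = (x + 1)^2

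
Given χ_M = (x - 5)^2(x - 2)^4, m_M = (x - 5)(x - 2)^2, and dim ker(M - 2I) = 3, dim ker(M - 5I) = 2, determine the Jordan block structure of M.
Jordan blocks: (2, 2), (2, 1), (2, 1), (5, 1), (5, 1)

λ = 2: algebraic multiplicity 4 (exponent in χ_M), largest block size 2 (exponent in m_M), 3 blocks (geometric multiplicity). These force block sizes [2, 1, 1].
λ = 5: algebraic multiplicity 2 (exponent in χ_M), largest block size 1 (exponent in m_M), 2 blocks (geometric multiplicity). These force block sizes [1, 1].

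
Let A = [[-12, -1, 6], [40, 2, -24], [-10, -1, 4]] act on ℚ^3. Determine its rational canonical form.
The invariant factors of A (the non-unit diagonal entries of the Smith normal form of xI - A over ℚ[x]) are x + 2, (x + 2)^2, each dividing the next. The characteristic polynomial is their product, (x + 2)^3.

The rational canonical form is the block-diagonal matrix of companion matrices C(f_i):
R = [[-2, 0, 0], [0, 0, -4], [0, 1, -4]].

R = [[-2, 0, 0], [0, 0, -4], [0, 1, -4]]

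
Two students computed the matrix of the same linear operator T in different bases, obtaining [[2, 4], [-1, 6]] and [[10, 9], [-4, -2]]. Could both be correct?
Yes.

Two matrices over a field are similar if and only if they have the same invariant factors.

Both A and B have characteristic polynomial (x - 4)^2 and minimal polynomial (x - 4)^2. Computing further, both have invariant factors (x - 4)^2. Hence A and B are similar.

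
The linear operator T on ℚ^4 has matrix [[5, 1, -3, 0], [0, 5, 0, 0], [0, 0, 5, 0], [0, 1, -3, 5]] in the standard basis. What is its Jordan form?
J = [[5, 1, 0, 0], [0, 5, 0, 0], [0, 0, 5, 0], [0, 0, 0, 5]]

The characteristic polynomial is det(xI - A) = (x - 5)^4, so the eigenvalues are 5 (algebraic multiplicity 4).

For λ = 5: rank(A - 5I) = 1, rank((A - 5I)^2) = 0. The eigenspace has dimension 4 - 1 = 3, so there are 3 Jordan blocks; the rank sequence gives block sizes [2, 1, 1].

Assembling the blocks gives the Jordan form J above.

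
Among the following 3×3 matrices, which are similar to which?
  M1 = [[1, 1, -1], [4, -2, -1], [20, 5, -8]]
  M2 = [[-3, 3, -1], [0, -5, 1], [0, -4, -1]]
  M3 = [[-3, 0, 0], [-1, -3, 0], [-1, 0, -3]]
Characteristic polynomials: χ_{M1} = (x + 3)^3, χ_{M2} = (x + 3)^3, χ_{M3} = (x + 3)^3.

{M1, M3}: invariant factors x + 3, (x + 3)^2.

{M2}: invariant factors (x + 3)^3.

Matrices are similar if and only if their invariant-factor lists agree; the partition into similarity classes is {M1, M3}, {M2}.

2 classes: {M1, M3}, {M2}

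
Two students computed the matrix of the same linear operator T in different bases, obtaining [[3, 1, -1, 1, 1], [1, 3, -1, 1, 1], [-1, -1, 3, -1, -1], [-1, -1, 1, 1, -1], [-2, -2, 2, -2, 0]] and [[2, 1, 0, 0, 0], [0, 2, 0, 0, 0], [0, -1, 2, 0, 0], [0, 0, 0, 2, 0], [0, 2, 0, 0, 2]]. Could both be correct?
Yes.

Two matrices over a field are similar if and only if they have the same invariant factors.

Both A and B have characteristic polynomial (x - 2)^5 and minimal polynomial (x - 2)^2. Computing further, both have invariant factors x - 2, x - 2, x - 2, (x - 2)^2. Hence A and B are similar.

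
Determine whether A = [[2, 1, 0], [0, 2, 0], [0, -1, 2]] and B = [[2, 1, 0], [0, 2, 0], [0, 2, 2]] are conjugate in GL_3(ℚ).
Two matrices over a field are similar if and only if they have the same invariant factors.

Both A and B have characteristic polynomial (x - 2)^3 and minimal polynomial (x - 2)^2. Computing further, both have invariant factors x - 2, (x - 2)^2. Hence A and B are similar.

Yes.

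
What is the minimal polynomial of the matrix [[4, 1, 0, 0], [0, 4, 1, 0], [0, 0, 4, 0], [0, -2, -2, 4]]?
m_A(x) = (x - 4)^3

The characteristic polynomial factors as (x - 4)^4. The minimal polynomial is ∏(x - λ)^{k_λ} where k_λ is the size of the largest Jordan block at λ.

For λ = 4: rank(A - 4I) = 2, and the largest Jordan block has size 3 (the smallest k with rank((A - 4I)^k) = rank((A - 4I)^(k+1))).

So m_A(x) = (x - 4)^3.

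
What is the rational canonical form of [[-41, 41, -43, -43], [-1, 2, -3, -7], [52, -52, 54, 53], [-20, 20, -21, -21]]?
The invariant factors of A (the non-unit diagonal entries of the Smith normal form of xI - A over ℚ[x]) are (x^2 + 3x + 1)^2, each dividing the next. The characteristic polynomial is their product, (x^2 + 3x + 1)^2.

The rational canonical form is the block-diagonal matrix of companion matrices C(f_i):
R = [[0, 0, 0, -1], [1, 0, 0, -6], [0, 1, 0, -11], [0, 0, 1, -6]].

Note the characteristic polynomial does not split into linear factors over ℚ, so A has no Jordan form over ℚ; the rational canonical form exists over any field.

R = [[0, 0, 0, -1], [1, 0, 0, -6], [0, 1, 0, -11], [0, 0, 1, -6]]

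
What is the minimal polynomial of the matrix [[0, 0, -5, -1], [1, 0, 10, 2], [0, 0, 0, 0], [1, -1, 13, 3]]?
The characteristic polynomial factors as x(x - 1)^3. The minimal polynomial is ∏(x - λ)^{k_λ} where k_λ is the size of the largest Jordan block at λ.

For λ = 0: rank(A) = 3, and the largest Jordan block has size 1 (the smallest k with rank(A^k) = rank(A^(k+1))).
For λ = 1: rank(A - I) = 3, and the largest Jordan block has size 3 (the smallest k with rank((A - I)^k) = rank((A - I)^(k+1))).

So m_A(x) = x(x - 1)^3.

m_A(x) = x(x - 1)^3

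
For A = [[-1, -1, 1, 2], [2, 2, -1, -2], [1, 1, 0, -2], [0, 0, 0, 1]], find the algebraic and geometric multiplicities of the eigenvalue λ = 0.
algebraic multiplicity 2, geometric multiplicity 1

The characteristic polynomial is x^2(x - 1)^2, so the factor x appears with exponent 2: the algebraic multiplicity is 2.

rank(A) = 3, so the eigenspace has dimension 4 - 3 = 1: the geometric multiplicity is 1.

Since 1 < 2, A is not diagonalizable.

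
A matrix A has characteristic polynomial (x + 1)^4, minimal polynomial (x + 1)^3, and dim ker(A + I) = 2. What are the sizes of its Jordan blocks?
λ = -1: algebraic multiplicity 4 (exponent in χ_A), largest block size 3 (exponent in m_A), 2 blocks (geometric multiplicity). These force block sizes [3, 1].

Jordan blocks: (-1, 3), (-1, 1)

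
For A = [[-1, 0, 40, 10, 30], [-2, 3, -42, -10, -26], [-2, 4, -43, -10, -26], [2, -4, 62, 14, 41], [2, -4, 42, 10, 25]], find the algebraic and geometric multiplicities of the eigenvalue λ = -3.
algebraic multiplicity 1, geometric multiplicity 1

The characteristic polynomial is (x - 4)(x + 1)^3(x + 3), so the factor x + 3 appears with exponent 1: the algebraic multiplicity is 1.

rank(A + 3I) = 4, so the eigenspace has dimension 5 - 4 = 1: the geometric multiplicity is 1.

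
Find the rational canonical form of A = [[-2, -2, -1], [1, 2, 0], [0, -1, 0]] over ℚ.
The invariant factors of A (the non-unit diagonal entries of the Smith normal form of xI - A over ℚ[x]) are (x + 1)(x^2 - x - 1), each dividing the next. The characteristic polynomial is their product, (x + 1)(x^2 - x - 1).

The rational canonical form is the block-diagonal matrix of companion matrices C(f_i):
R = [[0, 0, 1], [1, 0, 2], [0, 1, 0]].

Note the characteristic polynomial does not split into linear factors over ℚ, so A has no Jordan form over ℚ; the rational canonical form exists over any field.

R = [[0, 0, 1], [1, 0, 2], [0, 1, 0]]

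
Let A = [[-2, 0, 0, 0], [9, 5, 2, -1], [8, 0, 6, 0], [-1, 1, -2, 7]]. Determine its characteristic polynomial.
χ_A(x) = (x - 6)^3(x + 2)

xI - A = [[x + 2, 0, 0, 0], [-9, x - 5, -2, 1], [-8, 0, x - 6, 0], [1, -1, 2, x - 7]].

Expanding det(xI - A) along the first row:
det(xI - A) = + (x + 2)·det([[x - 5, -2, 1], [0, x - 6, 0], [-1, 2, x - 7]]) - (0)·det([[-9, -2, 1], [-8, x - 6, 0], [1, 2, x - 7]]) + (0)·det([[-9, x - 5, 1], [-8, 0, 0], [1, -1, x - 7]]) - (0)·det([[-9, x - 5, -2], [-8, 0, x - 6], [1, -1, 2]]).

Evaluating gives χ_A(x) = x^4 - 16x^3 + 72x^2 - 432 = (x - 6)^3(x + 2).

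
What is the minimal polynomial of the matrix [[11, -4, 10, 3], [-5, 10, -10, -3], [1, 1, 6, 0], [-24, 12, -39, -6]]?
m_A(x) = (x - 6)^3(x - 3)

The characteristic polynomial factors as (x - 6)^3(x - 3). The minimal polynomial is ∏(x - λ)^{k_λ} where k_λ is the size of the largest Jordan block at λ.

For λ = 3: rank(A - 3I) = 3, and the largest Jordan block has size 1 (the smallest k with rank((A - 3I)^k) = rank((A - 3I)^(k+1))).
For λ = 6: rank(A - 6I) = 3, and the largest Jordan block has size 3 (the smallest k with rank((A - 6I)^k) = rank((A - 6I)^(k+1))).

So m_A(x) = (x - 6)^3(x - 3).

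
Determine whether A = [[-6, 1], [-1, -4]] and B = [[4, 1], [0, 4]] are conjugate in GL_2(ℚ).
trace(A) = -10 but trace(B) = 8. The trace is a similarity invariant, so A and B are not similar.

No.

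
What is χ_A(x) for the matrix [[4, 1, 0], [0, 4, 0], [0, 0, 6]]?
χ_A(x) = (x - 6)(x - 4)^2

xI - A = [[x - 4, -1, 0], [0, x - 4, 0], [0, 0, x - 6]].

Expanding det(xI - A) along the first row:
det(xI - A) = + (x - 4)·det([[x - 4, 0], [0, x - 6]]) - (-1)·det([[0, 0], [0, x - 6]]) + (0)·det([[0, x - 4], [0, 0]]).

Evaluating gives χ_A(x) = x^3 - 14x^2 + 64x - 96 = (x - 6)(x - 4)^2.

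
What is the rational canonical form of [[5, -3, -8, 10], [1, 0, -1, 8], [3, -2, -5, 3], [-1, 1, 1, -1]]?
R = [[0, 0, 0, 3], [1, 0, 0, 4], [0, 1, 0, 1], [0, 0, 1, -1]]

The invariant factors of A (the non-unit diagonal entries of the Smith normal form of xI - A over ℚ[x]) are (x + 1)(x^3 - x - 3), each dividing the next. The characteristic polynomial is their product, (x + 1)(x^3 - x - 3).

The rational canonical form is the block-diagonal matrix of companion matrices C(f_i):
R = [[0, 0, 0, 3], [1, 0, 0, 4], [0, 1, 0, 1], [0, 0, 1, -1]].

Note the characteristic polynomial does not split into linear factors over ℚ, so A has no Jordan form over ℚ; the rational canonical form exists over any field.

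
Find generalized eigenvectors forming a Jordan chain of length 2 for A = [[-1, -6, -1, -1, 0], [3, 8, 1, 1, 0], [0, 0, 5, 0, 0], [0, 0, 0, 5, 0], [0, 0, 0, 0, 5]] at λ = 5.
v_1 = [[0, 0, 1, 0, -2]]^T, v_2 = [[-1, 1, 0, 0, 0]]^T

We seek v_1 ∈ ker((A - 5I)^2) \ ker(A - 5I), then set v_{i+1} = (A - 5I) v_i.

One such chain is v_1 = [[0, 0, 1, 0, -2]]^T, v_2 = [[-1, 1, 0, 0, 0]]^T. Check: (A - 5I) v_2 = [[0, 0, 0, 0, 0]]^T = 0.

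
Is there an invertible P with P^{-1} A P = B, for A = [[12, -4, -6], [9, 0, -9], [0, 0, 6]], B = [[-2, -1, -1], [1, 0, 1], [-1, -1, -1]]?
trace(A) = 18 but trace(B) = -3. The trace is a similarity invariant, so A and B are not similar.

No.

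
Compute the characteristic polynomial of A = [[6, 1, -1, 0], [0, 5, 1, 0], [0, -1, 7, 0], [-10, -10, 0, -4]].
χ_A(x) = (x - 6)^3(x + 4)

xI - A = [[x - 6, -1, 1, 0], [0, x - 5, -1, 0], [0, 1, x - 7, 0], [10, 10, 0, x + 4]].

Expanding det(xI - A) along the first row:
det(xI - A) = + (x - 6)·det([[x - 5, -1, 0], [1, x - 7, 0], [10, 0, x + 4]]) - (-1)·det([[0, -1, 0], [0, x - 7, 0], [10, 0, x + 4]]) + (1)·det([[0, x - 5, 0], [0, 1, 0], [10, 10, x + 4]]) - (0)·det([[0, x - 5, -1], [0, 1, x - 7], [10, 10, 0]]).

Evaluating gives χ_A(x) = x^4 - 14x^3 + 36x^2 + 216x - 864 = (x - 6)^3(x + 4).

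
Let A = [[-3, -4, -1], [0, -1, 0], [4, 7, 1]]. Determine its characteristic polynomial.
xI - A = [[x + 3, 4, 1], [0, x + 1, 0], [-4, -7, x - 1]].

Expanding det(xI - A) along the first row:
det(xI - A) = + (x + 3)·det([[x + 1, 0], [-7, x - 1]]) - (4)·det([[0, 0], [-4, x - 1]]) + (1)·det([[0, x + 1], [-4, -7]]).

Evaluating gives χ_A(x) = x^3 + 3x^2 + 3x + 1 = (x + 1)^3.

χ_A(x) = (x + 1)^3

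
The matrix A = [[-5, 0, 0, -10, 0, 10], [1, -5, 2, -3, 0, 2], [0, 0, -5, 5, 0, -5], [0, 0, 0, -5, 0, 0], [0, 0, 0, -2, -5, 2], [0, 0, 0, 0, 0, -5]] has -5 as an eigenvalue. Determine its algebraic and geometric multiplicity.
algebraic multiplicity 6, geometric multiplicity 4

The characteristic polynomial is (x + 5)^6, so the factor x + 5 appears with exponent 6: the algebraic multiplicity is 6.

rank(A + 5I) = 2, so the eigenspace has dimension 6 - 2 = 4: the geometric multiplicity is 4.

Since 4 < 6, A is not diagonalizable.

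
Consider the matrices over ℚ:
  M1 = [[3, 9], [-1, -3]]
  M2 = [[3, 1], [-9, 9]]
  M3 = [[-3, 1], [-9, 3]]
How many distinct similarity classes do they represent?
2 classes: {M1, M3}, {M2}

Characteristic polynomials: χ_{M1} = x^2, χ_{M2} = (x - 6)^2, χ_{M3} = x^2.

{M1, M3}: invariant factors x^2.

{M2}: invariant factors (x - 6)^2.

Matrices are similar if and only if their invariant-factor lists agree; the partition into similarity classes is {M1, M3}, {M2}.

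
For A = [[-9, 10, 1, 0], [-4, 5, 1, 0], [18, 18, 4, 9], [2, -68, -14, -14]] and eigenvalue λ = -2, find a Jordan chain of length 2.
v_1 = [[0, 0, -1, 1]]^T, v_2 = [[-1, -1, 3, 2]]^T

We seek v_1 ∈ ker((A + 2I)^2) \ ker(A + 2I), then set v_{i+1} = (A + 2I) v_i.

One such chain is v_1 = [[0, 0, -1, 1]]^T, v_2 = [[-1, -1, 3, 2]]^T. Check: (A + 2I) v_2 = [[0, 0, 0, 0]]^T = 0.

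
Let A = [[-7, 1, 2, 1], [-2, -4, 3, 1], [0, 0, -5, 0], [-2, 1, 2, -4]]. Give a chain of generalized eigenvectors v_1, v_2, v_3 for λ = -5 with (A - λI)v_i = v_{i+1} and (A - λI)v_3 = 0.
We seek v_1 ∈ ker((A + 5I)^3) \ ker((A + 5I)^2), then set v_{i+1} = (A + 5I) v_i.

One such chain is v_1 = [[0, 0, 1, -2]]^T, v_2 = [[0, 1, 0, 0]]^T, v_3 = [[1, 1, 0, 1]]^T. Check: (A + 5I) v_3 = [[0, 0, 0, 0]]^T = 0.

v_1 = [[0, 0, 1, -2]]^T, v_2 = [[0, 1, 0, 0]]^T, v_3 = [[1, 1, 0, 1]]^T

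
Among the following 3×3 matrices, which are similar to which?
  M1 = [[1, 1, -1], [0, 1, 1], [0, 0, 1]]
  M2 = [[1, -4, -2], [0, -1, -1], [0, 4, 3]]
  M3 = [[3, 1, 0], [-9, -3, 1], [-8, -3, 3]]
Characteristic polynomials: χ_{M1} = (x - 1)^3, χ_{M2} = (x - 1)^3, χ_{M3} = (x - 1)^3.

{M1, M3}: invariant factors (x - 1)^3.

{M2}: invariant factors x - 1, (x - 1)^2.

Matrices are similar if and only if their invariant-factor lists agree; the partition into similarity classes is {M1, M3}, {M2}.

2 classes: {M1, M3}, {M2}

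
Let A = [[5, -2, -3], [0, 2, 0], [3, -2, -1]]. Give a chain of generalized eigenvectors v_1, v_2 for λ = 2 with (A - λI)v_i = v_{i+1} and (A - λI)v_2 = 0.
We seek v_1 ∈ ker((A - 2I)^2) \ ker(A - 2I), then set v_{i+1} = (A - 2I) v_i.

One such chain is v_1 = [[1, 1, 0]]^T, v_2 = [[1, 0, 1]]^T. Check: (A - 2I) v_2 = [[0, 0, 0]]^T = 0.

v_1 = [[1, 1, 0]]^T, v_2 = [[1, 0, 1]]^T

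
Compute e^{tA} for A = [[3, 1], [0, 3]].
e^{tA} = [[e^{3*t}, t*e^{3*t}], [0, e^{3*t}]]

A has Jordan form J = [[3, 1], [0, 3]] with A = PJP^{-1}, so e^{tA} = P e^{tJ} P^{-1}.

For a Jordan block J_k(λ), e^{tJ_k(λ)} = e^{λt} · (I + tN + t^2 N^2/2! + ... + t^{k-1} N^{k-1}/(k-1)!) where N is the nilpotent superdiagonal part.

Assembling the blocks and conjugating back gives the entries of e^{tA} as shown above.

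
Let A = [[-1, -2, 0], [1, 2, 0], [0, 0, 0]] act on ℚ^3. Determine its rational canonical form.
R = [[0, 0, 0], [0, 0, 0], [0, 1, 1]]

The invariant factors of A (the non-unit diagonal entries of the Smith normal form of xI - A over ℚ[x]) are x, x(x - 1), each dividing the next. The characteristic polynomial is their product, x^2(x - 1).

The rational canonical form is the block-diagonal matrix of companion matrices C(f_i):
R = [[0, 0, 0], [0, 0, 0], [0, 1, 1]].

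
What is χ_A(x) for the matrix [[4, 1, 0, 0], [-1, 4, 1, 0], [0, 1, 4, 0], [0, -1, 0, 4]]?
xI - A = [[x - 4, -1, 0, 0], [1, x - 4, -1, 0], [0, -1, x - 4, 0], [0, 1, 0, x - 4]].

Expanding det(xI - A) along the first row:
det(xI - A) = + (x - 4)·det([[x - 4, -1, 0], [-1, x - 4, 0], [1, 0, x - 4]]) - (-1)·det([[1, -1, 0], [0, x - 4, 0], [0, 0, x - 4]]) + (0)·det([[1, x - 4, 0], [0, -1, 0], [0, 1, x - 4]]) - (0)·det([[1, x - 4, -1], [0, -1, x - 4], [0, 1, 0]]).

Evaluating gives χ_A(x) = x^4 - 16x^3 + 96x^2 - 256x + 256 = (x - 4)^4.

χ_A(x) = (x - 4)^4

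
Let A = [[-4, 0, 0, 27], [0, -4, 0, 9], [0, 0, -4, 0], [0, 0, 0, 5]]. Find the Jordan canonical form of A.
The characteristic polynomial is det(xI - A) = (x - 5)(x + 4)^3, so the eigenvalues are -4 (algebraic multiplicity 3), 5 (algebraic multiplicity 1).

For λ = -4: rank(A + 4I) = 1. The eigenspace has dimension 4 - 1 = 3, so there are 3 Jordan blocks; the rank sequence gives block sizes [1, 1, 1].

For λ = 5: algebraic multiplicity 1 gives one 1×1 block.

Assembling the blocks gives the Jordan form J above.

J = [[-4, 0, 0, 0], [0, -4, 0, 0], [0, 0, -4, 0], [0, 0, 0, 5]]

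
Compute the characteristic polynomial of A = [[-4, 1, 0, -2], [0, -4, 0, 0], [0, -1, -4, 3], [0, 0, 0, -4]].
χ_A(x) = (x + 4)^4

xI - A = [[x + 4, -1, 0, 2], [0, x + 4, 0, 0], [0, 1, x + 4, -3], [0, 0, 0, x + 4]].

Expanding det(xI - A) along the first row:
det(xI - A) = + (x + 4)·det([[x + 4, 0, 0], [1, x + 4, -3], [0, 0, x + 4]]) - (-1)·det([[0, 0, 0], [0, x + 4, -3], [0, 0, x + 4]]) + (0)·det([[0, x + 4, 0], [0, 1, -3], [0, 0, x + 4]]) - (2)·det([[0, x + 4, 0], [0, 1, x + 4], [0, 0, 0]]).

Evaluating gives χ_A(x) = x^4 + 16x^3 + 96x^2 + 256x + 256 = (x + 4)^4.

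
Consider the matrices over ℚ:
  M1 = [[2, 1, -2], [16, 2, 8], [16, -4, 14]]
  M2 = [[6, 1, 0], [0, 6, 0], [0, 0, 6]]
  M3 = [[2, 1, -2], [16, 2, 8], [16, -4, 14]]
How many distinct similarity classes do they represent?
1 class: {M1, M2, M3}

Characteristic polynomials: χ_{M1} = (x - 6)^3, χ_{M2} = (x - 6)^3, χ_{M3} = (x - 6)^3.

{M1, M2, M3}: invariant factors x - 6, (x - 6)^2.

Matrices are similar if and only if their invariant-factor lists agree; the partition into similarity classes is {M1, M2, M3}.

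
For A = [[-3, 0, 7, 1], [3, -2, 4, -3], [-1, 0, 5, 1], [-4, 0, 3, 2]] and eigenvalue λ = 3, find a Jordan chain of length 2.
v_1 = [[0, -1, 0, 1]]^T, v_2 = [[1, 2, 1, -1]]^T

We seek v_1 ∈ ker((A - 3I)^2) \ ker(A - 3I), then set v_{i+1} = (A - 3I) v_i.

One such chain is v_1 = [[0, -1, 0, 1]]^T, v_2 = [[1, 2, 1, -1]]^T. Check: (A - 3I) v_2 = [[0, 0, 0, 0]]^T = 0.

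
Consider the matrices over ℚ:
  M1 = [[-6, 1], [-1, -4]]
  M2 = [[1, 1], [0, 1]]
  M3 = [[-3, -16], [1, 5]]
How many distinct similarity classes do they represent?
Characteristic polynomials: χ_{M1} = (x + 5)^2, χ_{M2} = (x - 1)^2, χ_{M3} = (x - 1)^2.

{M1}: invariant factors (x + 5)^2.

{M2, M3}: invariant factors (x - 1)^2.

Matrices are similar if and only if their invariant-factor lists agree; the partition into similarity classes is {M1}, {M2, M3}.

2 classes: {M1}, {M2, M3}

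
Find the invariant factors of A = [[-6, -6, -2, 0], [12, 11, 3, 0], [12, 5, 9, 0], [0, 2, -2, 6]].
x - 6, (x - 6)^2(x - 2)

The Jordan structure of A has elementary divisors (x - 2), (x - 6)^2, (x - 6). Arranging the block sizes at each eigenvalue in decreasing order and taking row products gives the invariant factors.

Invariant factors (smallest first, each dividing the next): x - 6, (x - 6)^2(x - 2).

Check: the last factor (x - 6)^2(x - 2) is the minimal polynomial, and the product (x - 6)^3(x - 2) is the characteristic polynomial.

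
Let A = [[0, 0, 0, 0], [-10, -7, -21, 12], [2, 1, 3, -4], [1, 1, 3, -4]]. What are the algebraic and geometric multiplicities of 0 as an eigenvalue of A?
The characteristic polynomial is x^2(x + 4)^2, so the factor x appears with exponent 2: the algebraic multiplicity is 2.

rank(A) = 3, so the eigenspace has dimension 4 - 3 = 1: the geometric multiplicity is 1.

Since 1 < 2, A is not diagonalizable.

algebraic multiplicity 2, geometric multiplicity 1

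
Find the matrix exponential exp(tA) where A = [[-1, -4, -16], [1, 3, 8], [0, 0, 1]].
e^{tA} = [[(1 - 2*t)*e^{t}, -4*t*e^{t}, -16*t*e^{t}], [t*e^{t}, (2*t + 1)*e^{t}, 8*t*e^{t}], [0, 0, e^{t}]]

A has Jordan form J = [[1, 1, 0], [0, 1, 0], [0, 0, 1]] with A = PJP^{-1}, so e^{tA} = P e^{tJ} P^{-1}.

For a Jordan block J_k(λ), e^{tJ_k(λ)} = e^{λt} · (I + tN + t^2 N^2/2! + ... + t^{k-1} N^{k-1}/(k-1)!) where N is the nilpotent superdiagonal part.

Assembling the blocks and conjugating back gives the entries of e^{tA} as shown above.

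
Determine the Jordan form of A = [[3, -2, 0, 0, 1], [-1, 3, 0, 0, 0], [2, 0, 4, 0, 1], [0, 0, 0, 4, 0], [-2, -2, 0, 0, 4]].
The characteristic polynomial is det(xI - A) = (x - 4)^3(x - 3)^2, so the eigenvalues are 3 (algebraic multiplicity 2), 4 (algebraic multiplicity 3).

For λ = 3: rank(A - 3I) = 4, rank((A - 3I)^2) = 3. The eigenspace has dimension 5 - 4 = 1, so there is 1 Jordan block; the rank sequence gives block sizes [2].

For λ = 4: rank(A - 4I) = 3, rank((A - 4I)^2) = 2. The eigenspace has dimension 5 - 3 = 2, so there are 2 Jordan blocks; the rank sequence gives block sizes [2, 1].

Assembling the blocks gives the Jordan form J above.

J = [[3, 1, 0, 0, 0], [0, 3, 0, 0, 0], [0, 0, 4, 1, 0], [0, 0, 0, 4, 0], [0, 0, 0, 0, 4]]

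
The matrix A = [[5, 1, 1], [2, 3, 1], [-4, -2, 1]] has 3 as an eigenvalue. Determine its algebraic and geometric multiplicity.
The characteristic polynomial is (x - 3)^3, so the factor x - 3 appears with exponent 3: the algebraic multiplicity is 3.

rank(A - 3I) = 2, so the eigenspace has dimension 3 - 2 = 1: the geometric multiplicity is 1.

Since 1 < 3, A is not diagonalizable.

algebraic multiplicity 3, geometric multiplicity 1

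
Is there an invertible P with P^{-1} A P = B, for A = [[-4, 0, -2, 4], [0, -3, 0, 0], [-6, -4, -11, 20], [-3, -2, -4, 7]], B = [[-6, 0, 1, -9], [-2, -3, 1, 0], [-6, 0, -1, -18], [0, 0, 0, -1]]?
Both have characteristic polynomial (x + 1)(x + 3)^2(x + 4), but the minimal polynomial of A is (x + 1)(x + 3)(x + 4) while the minimal polynomial of B is (x + 1)(x + 3)^2(x + 4). The minimal polynomial is a similarity invariant, so A and B are not similar.

No.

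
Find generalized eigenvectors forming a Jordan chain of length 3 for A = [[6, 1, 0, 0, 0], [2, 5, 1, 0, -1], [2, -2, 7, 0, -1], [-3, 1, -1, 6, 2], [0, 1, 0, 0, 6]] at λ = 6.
v_1 = [[0, 0, 2, 0, 1]]^T, v_2 = [[0, 1, 1, 0, 0]]^T, v_3 = [[1, 0, -1, 0, 1]]^T

We seek v_1 ∈ ker((A - 6I)^3) \ ker((A - 6I)^2), then set v_{i+1} = (A - 6I) v_i.

One such chain is v_1 = [[0, 0, 2, 0, 1]]^T, v_2 = [[0, 1, 1, 0, 0]]^T, v_3 = [[1, 0, -1, 0, 1]]^T. Check: (A - 6I) v_3 = [[0, 0, 0, 0, 0]]^T = 0.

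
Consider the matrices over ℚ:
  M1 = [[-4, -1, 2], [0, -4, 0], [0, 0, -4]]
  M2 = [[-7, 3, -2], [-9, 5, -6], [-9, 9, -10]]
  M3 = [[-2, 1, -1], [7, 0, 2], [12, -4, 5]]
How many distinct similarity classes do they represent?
Characteristic polynomials: χ_{M1} = (x + 4)^3, χ_{M2} = (x + 4)^3, χ_{M3} = (x - 1)^3.

{M1, M2}: invariant factors x + 4, (x + 4)^2.

{M3}: invariant factors (x - 1)^3.

Matrices are similar if and only if their invariant-factor lists agree; the partition into similarity classes is {M1, M2}, {M3}.

2 classes: {M1, M2}, {M3}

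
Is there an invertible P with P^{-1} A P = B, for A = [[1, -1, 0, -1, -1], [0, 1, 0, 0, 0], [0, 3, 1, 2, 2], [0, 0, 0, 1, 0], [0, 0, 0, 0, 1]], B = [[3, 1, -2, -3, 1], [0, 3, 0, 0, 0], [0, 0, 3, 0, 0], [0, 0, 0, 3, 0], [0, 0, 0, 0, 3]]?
trace(A) = 5 but trace(B) = 15. The trace is a similarity invariant, so A and B are not similar.

No.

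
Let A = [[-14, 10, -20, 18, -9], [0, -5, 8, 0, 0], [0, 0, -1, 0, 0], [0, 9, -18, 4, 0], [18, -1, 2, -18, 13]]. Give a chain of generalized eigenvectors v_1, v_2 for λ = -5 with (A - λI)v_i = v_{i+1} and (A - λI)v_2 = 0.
We seek v_1 ∈ ker((A + 5I)^2) \ ker(A + 5I), then set v_{i+1} = (A + 5I) v_i.

One such chain is v_1 = [[-1, 1, 0, -1, 0]]^T, v_2 = [[1, 0, 0, 0, -1]]^T. Check: (A + 5I) v_2 = [[0, 0, 0, 0, 0]]^T = 0.

v_1 = [[-1, 1, 0, -1, 0]]^T, v_2 = [[1, 0, 0, 0, -1]]^T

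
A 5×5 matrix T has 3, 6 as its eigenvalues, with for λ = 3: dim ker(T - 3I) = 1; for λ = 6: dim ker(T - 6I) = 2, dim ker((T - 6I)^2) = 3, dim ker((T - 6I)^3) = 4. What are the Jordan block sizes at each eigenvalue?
Jordan blocks: (3, 1), (6, 3), (6, 1)

λ = 3: successive nullity increments [1] count blocks of size ≥ k; block sizes are [1].
λ = 6: successive nullity increments [2, 1, 1] count blocks of size ≥ k; block sizes are [3, 1].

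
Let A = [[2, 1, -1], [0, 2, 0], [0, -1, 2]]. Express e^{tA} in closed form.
e^{tA} = [[e^{2*t}, t*(t + 2)*e^{2*t}/2, -t*e^{2*t}], [0, e^{2*t}, 0], [0, -t*e^{2*t}, e^{2*t}]]

A has Jordan form J = [[2, 1, 0], [0, 2, 1], [0, 0, 2]] with A = PJP^{-1}, so e^{tA} = P e^{tJ} P^{-1}.

For a Jordan block J_k(λ), e^{tJ_k(λ)} = e^{λt} · (I + tN + t^2 N^2/2! + ... + t^{k-1} N^{k-1}/(k-1)!) where N is the nilpotent superdiagonal part.

Assembling the blocks and conjugating back gives the entries of e^{tA} as shown above.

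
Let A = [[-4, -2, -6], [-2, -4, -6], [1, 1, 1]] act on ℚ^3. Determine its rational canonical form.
R = [[-2, 0, 0], [0, 0, -6], [0, 1, -5]]

The invariant factors of A (the non-unit diagonal entries of the Smith normal form of xI - A over ℚ[x]) are x + 2, (x + 2)(x + 3), each dividing the next. The characteristic polynomial is their product, (x + 2)^2(x + 3).

The rational canonical form is the block-diagonal matrix of companion matrices C(f_i):
R = [[-2, 0, 0], [0, 0, -6], [0, 1, -5]].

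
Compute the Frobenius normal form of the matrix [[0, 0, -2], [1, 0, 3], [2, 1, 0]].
The invariant factors of A (the non-unit diagonal entries of the Smith normal form of xI - A over ℚ[x]) are (x + 1)(x^2 - x + 2), each dividing the next. The characteristic polynomial is their product, (x + 1)(x^2 - x + 2).

The rational canonical form is the block-diagonal matrix of companion matrices C(f_i):
R = [[0, 0, -2], [1, 0, -1], [0, 1, 0]].

Note the characteristic polynomial does not split into linear factors over ℚ, so A has no Jordan form over ℚ; the rational canonical form exists over any field.

R = [[0, 0, -2], [1, 0, -1], [0, 1, 0]]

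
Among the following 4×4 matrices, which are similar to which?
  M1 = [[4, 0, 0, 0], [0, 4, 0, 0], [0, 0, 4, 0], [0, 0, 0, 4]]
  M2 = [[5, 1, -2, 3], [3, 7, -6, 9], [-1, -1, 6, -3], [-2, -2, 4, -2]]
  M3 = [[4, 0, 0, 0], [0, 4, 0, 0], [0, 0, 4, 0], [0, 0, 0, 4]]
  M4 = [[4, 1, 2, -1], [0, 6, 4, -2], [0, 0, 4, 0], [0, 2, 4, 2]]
2 classes: {M1, M3}, {M2, M4}

Characteristic polynomials: χ_{M1} = (x - 4)^4, χ_{M2} = (x - 4)^4, χ_{M3} = (x - 4)^4, χ_{M4} = (x - 4)^4.

{M1, M3}: invariant factors x - 4, x - 4, x - 4, x - 4.

{M2, M4}: invariant factors x - 4, x - 4, (x - 4)^2.

Matrices are similar if and only if their invariant-factor lists agree; the partition into similarity classes is {M1, M3}, {M2, M4}.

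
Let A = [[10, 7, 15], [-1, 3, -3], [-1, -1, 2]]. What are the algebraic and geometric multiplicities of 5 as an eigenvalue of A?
The characteristic polynomial is (x - 5)^3, so the factor x - 5 appears with exponent 3: the algebraic multiplicity is 3.

rank(A - 5I) = 2, so the eigenspace has dimension 3 - 2 = 1: the geometric multiplicity is 1.

Since 1 < 3, A is not diagonalizable.

algebraic multiplicity 3, geometric multiplicity 1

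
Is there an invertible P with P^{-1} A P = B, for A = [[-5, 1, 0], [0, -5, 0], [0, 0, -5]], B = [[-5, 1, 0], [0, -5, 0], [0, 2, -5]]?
Two matrices over a field are similar if and only if they have the same invariant factors.

Both A and B have characteristic polynomial (x + 5)^3 and minimal polynomial (x + 5)^2. Computing further, both have invariant factors x + 5, (x + 5)^2. Hence A and B are similar.

Yes.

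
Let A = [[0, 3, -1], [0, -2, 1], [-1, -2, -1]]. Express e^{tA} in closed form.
A has Jordan form J = [[-1, 1, 0], [0, -1, 1], [0, 0, -1]] with A = PJP^{-1}, so e^{tA} = P e^{tJ} P^{-1}.

For a Jordan block J_k(λ), e^{tJ_k(λ)} = e^{λt} · (I + tN + t^2 N^2/2! + ... + t^{k-1} N^{k-1}/(k-1)!) where N is the nilpotent superdiagonal part.

Assembling the blocks and conjugating back gives the entries of e^{tA} as shown above.

e^{tA} = [[(t^2 + t + 1)*e^{-t}, t*(t + 3)*e^{-t}, t*(t - 1)*e^{-t}], [-t^2*e^{-t}/2, (-t^2/2 - t + 1)*e^{-t}, t*(2 - t)*e^{-t}/2], [t*(-t - 2)*e^{-t}/2, t*(-t - 4)*e^{-t}/2, (2 - t^2)*e^{-t}/2]]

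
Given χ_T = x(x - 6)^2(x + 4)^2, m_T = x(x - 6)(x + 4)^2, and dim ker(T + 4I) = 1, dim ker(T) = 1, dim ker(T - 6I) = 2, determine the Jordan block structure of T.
λ = -4: algebraic multiplicity 2 (exponent in χ_T), largest block size 2 (exponent in m_T), 1 block (geometric multiplicity). This forces block sizes [2].
λ = 0: algebraic multiplicity 1 (exponent in χ_T), largest block size 1 (exponent in m_T), 1 block (geometric multiplicity). This forces block sizes [1].
λ = 6: algebraic multiplicity 2 (exponent in χ_T), largest block size 1 (exponent in m_T), 2 blocks (geometric multiplicity). These force block sizes [1, 1].

Jordan blocks: (-4, 2), (0, 1), (6, 1), (6, 1)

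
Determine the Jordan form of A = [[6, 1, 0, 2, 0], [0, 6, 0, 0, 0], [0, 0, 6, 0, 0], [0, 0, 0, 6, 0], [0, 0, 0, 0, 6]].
J = [[6, 1, 0, 0, 0], [0, 6, 0, 0, 0], [0, 0, 6, 0, 0], [0, 0, 0, 6, 0], [0, 0, 0, 0, 6]]

The characteristic polynomial is det(xI - A) = (x - 6)^5, so the eigenvalues are 6 (algebraic multiplicity 5).

For λ = 6: rank(A - 6I) = 1, rank((A - 6I)^2) = 0. The eigenspace has dimension 5 - 1 = 4, so there are 4 Jordan blocks; the rank sequence gives block sizes [2, 1, 1, 1].

Assembling the blocks gives the Jordan form J above.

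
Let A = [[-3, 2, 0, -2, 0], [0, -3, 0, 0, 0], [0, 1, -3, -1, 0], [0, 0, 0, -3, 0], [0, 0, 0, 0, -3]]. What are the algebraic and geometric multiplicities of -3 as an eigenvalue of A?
algebraic multiplicity 5, geometric multiplicity 4

The characteristic polynomial is (x + 3)^5, so the factor x + 3 appears with exponent 5: the algebraic multiplicity is 5.

rank(A + 3I) = 1, so the eigenspace has dimension 5 - 1 = 4: the geometric multiplicity is 4.

Since 4 < 5, A is not diagonalizable.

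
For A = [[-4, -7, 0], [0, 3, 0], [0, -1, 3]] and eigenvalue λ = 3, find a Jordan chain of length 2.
We seek v_1 ∈ ker((A - 3I)^2) \ ker(A - 3I), then set v_{i+1} = (A - 3I) v_i.

One such chain is v_1 = [[1, -1, 1]]^T, v_2 = [[0, 0, 1]]^T. Check: (A - 3I) v_2 = [[0, 0, 0]]^T = 0.

v_1 = [[1, -1, 1]]^T, v_2 = [[0, 0, 1]]^T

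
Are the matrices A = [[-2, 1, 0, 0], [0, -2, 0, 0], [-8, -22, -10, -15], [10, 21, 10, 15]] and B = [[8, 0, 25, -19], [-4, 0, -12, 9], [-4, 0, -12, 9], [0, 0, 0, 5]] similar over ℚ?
Two matrices over a field are similar if and only if they have the same invariant factors.

Both A and B have characteristic polynomial x(x - 5)(x + 2)^2 and minimal polynomial x(x - 5)(x + 2)^2. Computing further, both have invariant factors x(x - 5)(x + 2)^2. Hence A and B are similar.

Yes.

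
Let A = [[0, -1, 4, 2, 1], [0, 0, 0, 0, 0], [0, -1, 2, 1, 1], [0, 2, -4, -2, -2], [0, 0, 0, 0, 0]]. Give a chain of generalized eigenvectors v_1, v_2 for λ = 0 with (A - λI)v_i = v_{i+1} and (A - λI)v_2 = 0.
We seek v_1 ∈ ker(A^2) \ ker(A), then set v_{i+1} = A v_i.

One such chain is v_1 = [[-1, -1, 0, 1, -2]]^T, v_2 = [[1, 0, 0, 0, 0]]^T. Check: A v_2 = [[0, 0, 0, 0, 0]]^T = 0.

v_1 = [[-1, -1, 0, 1, -2]]^T, v_2 = [[1, 0, 0, 0, 0]]^T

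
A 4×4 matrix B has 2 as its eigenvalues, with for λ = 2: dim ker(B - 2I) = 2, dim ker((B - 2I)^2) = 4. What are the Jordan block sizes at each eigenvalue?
λ = 2: successive nullity increments [2, 2] count blocks of size ≥ k; block sizes are [2, 2].

Jordan blocks: (2, 2), (2, 2)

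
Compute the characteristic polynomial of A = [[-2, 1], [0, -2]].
χ_A(x) = (x + 2)^2

xI - A = [[x + 2, -1], [0, x + 2]].

Expanding det(xI - A) along the first row:
det(xI - A) = + (x + 2)·det([[x + 2]]) - (-1)·det([[0]]).

Evaluating gives χ_A(x) = x^2 + 4x + 4 = (x + 2)^2.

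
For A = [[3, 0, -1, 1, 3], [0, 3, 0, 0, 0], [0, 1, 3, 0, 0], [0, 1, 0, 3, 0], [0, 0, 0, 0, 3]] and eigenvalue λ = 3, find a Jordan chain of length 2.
v_1 = [[0, 1, 0, 0, 0]]^T, v_2 = [[0, 0, 1, 1, 0]]^T

We seek v_1 ∈ ker((A - 3I)^2) \ ker(A - 3I), then set v_{i+1} = (A - 3I) v_i.

One such chain is v_1 = [[0, 1, 0, 0, 0]]^T, v_2 = [[0, 0, 1, 1, 0]]^T. Check: (A - 3I) v_2 = [[0, 0, 0, 0, 0]]^T = 0.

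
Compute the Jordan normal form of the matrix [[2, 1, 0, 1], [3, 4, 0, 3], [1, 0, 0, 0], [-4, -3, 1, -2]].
The characteristic polynomial is det(xI - A) = (x - 1)^4, so the eigenvalues are 1 (algebraic multiplicity 4).

For λ = 1: rank(A - I) = 2, rank((A - I)^2) = 1, rank((A - I)^3) = 0. The eigenspace has dimension 4 - 2 = 2, so there are 2 Jordan blocks; the rank sequence gives block sizes [3, 1].

Assembling the blocks gives the Jordan form J above.

J = [[1, 1, 0, 0], [0, 1, 1, 0], [0, 0, 1, 0], [0, 0, 0, 1]]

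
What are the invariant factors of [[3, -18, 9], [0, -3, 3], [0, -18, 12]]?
The Jordan structure of A has elementary divisors (x - 3), (x - 3), (x - 6). Arranging the block sizes at each eigenvalue in decreasing order and taking row products gives the invariant factors.

Invariant factors (smallest first, each dividing the next): x - 3, (x - 6)(x - 3).

Check: the last factor (x - 6)(x - 3) is the minimal polynomial, and the product (x - 6)(x - 3)^2 is the characteristic polynomial.

x - 3, (x - 6)(x - 3)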